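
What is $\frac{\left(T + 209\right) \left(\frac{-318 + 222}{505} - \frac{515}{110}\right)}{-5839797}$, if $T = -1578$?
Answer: $- \frac{74099863}{64880144670} \approx -0.0011421$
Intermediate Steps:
$\frac{\left(T + 209\right) \left(\frac{-318 + 222}{505} - \frac{515}{110}\right)}{-5839797} = \frac{\left(-1578 + 209\right) \left(\frac{-318 + 222}{505} - \frac{515}{110}\right)}{-5839797} = - 1369 \left(\left(-96\right) \frac{1}{505} - \frac{103}{22}\right) \left(- \frac{1}{5839797}\right) = - 1369 \left(- \frac{96}{505} - \frac{103}{22}\right) \left(- \frac{1}{5839797}\right) = \left(-1369\right) \left(- \frac{54127}{11110}\right) \left(- \frac{1}{5839797}\right) = \frac{74099863}{11110} \left(- \frac{1}{5839797}\right) = - \frac{74099863}{64880144670}$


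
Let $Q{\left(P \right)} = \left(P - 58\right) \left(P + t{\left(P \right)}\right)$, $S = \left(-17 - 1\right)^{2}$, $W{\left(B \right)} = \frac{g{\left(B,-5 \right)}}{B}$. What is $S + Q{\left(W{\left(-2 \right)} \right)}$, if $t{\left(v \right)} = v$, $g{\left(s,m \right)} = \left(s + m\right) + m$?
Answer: $-300$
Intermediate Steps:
$g{\left(s,m \right)} = s + 2 m$ ($g{\left(s,m \right)} = \left(m + s\right) + m = s + 2 m$)
$W{\left(B \right)} = \frac{-10 + B}{B}$ ($W{\left(B \right)} = \frac{B + 2 \left(-5\right)}{B} = \frac{B - 10}{B} = \frac{-10 + B}{B}$)
$S = 324$ ($S = \left(-18\right)^{2} = 324$)
$Q{\left(P \right)} = 2 P \left(-58 + P\right)$ ($Q{\left(P \right)} = \left(P - 58\right) \left(P + P\right) = \left(-58 + P\right) 2 P = 2 P \left(-58 + P\right)$)
$S + Q{\left(W{\left(-2 \right)} \right)} = 324 + 2 \frac{-10 - 2}{-2} \left(-58 + \frac{-10 - 2}{-2}\right) = 324 + 2 \left(\left(- \frac{1}{2}\right) \left(-12\right)\right) \left(-58 - -6\right) = 324 + 2 \cdot 6 \left(-58 + 6\right) = 324 + 2 \cdot 6 \left(-52\right) = 324 - 624 = -300$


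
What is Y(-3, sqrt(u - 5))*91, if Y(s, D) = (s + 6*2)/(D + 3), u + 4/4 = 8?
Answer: 351 - 117*sqrt(2) ≈ 185.54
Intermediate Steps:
u = 7 (u = -1 + 8 = 7)
Y(s, D) = (12 + s)/(3 + D) (Y(s, D) = (s + 12)/(3 + D) = (12 + s)/(3 + D))
Y(-3, sqrt(u - 5))*91 = ((12 - 3)/(3 + sqrt(7 - 5)))*91 = (9/(3 + sqrt(2)))*91 = 819/(3 + sqrt(2))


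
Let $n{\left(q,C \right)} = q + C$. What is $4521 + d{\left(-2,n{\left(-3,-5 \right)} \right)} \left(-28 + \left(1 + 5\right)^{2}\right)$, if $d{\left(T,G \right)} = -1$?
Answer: $4513$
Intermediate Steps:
$n{\left(q,C \right)} = C + q$
$4521 + d{\left(-2,n{\left(-3,-5 \right)} \right)} \left(-28 + \left(1 + 5\right)^{2}\right) = 4521 - \left(-28 + \left(1 + 5\right)^{2}\right) = 4521 - \left(-28 + 6^{2}\right) = 4521 - \left(-28 + 36\right) = 4521 - 8 = 4513$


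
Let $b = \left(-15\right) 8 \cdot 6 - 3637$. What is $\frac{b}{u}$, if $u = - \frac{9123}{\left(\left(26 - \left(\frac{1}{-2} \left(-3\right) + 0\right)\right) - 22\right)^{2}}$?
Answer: $\frac{108925}{36492} \approx 2.9849$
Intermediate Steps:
$u = - \frac{36492}{25}$ ($u = - \frac{9123}{\left(\left(26 - \left(\left(- \frac{1}{2}\right) \left(-3\right) + 0\right)\right) - 22\right)^{2}} = - \frac{9123}{\left(\left(26 - \left(\frac{3}{2} + 0\right)\right) - 22\right)^{2}} = - \frac{9123}{\left(\left(26 - \frac{3}{2}\right) - 22\right)^{2}} = - \frac{9123}{\left(\frac{49}{2} - 22\right)^{2}} = - \frac{9123}{\left(\frac{5}{2}\right)^{2}} = - \frac{9123}{\frac{25}{4}} = \left(-9123\right) \frac{4}{25} = - \frac{36492}{25} \approx -1459.7$)
$b = -4357$ ($b = \left(-120\right) 6 - 3637 = -720 - 3637 = -4357$)
$\frac{b}{u} = - \frac{4357}{- \frac{36492}{25}} = \left(-4357\right) \left(- \frac{25}{36492}\right) = \frac{108925}{36492}$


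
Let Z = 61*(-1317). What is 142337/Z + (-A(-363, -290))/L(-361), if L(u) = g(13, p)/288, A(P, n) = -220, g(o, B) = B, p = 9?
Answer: 565430143/80337 ≈ 7038.2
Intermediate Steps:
L(u) = 1/32 (L(u) = 9/288 = 9*(1/288) = 1/32)
Z = -80337
142337/Z + (-A(-363, -290))/L(-361) = 142337/(-80337) + (-1*(-220))/(1/32) = 142337*(-1/80337) + 220*32 = -142337/80337 + 7040 = 565430143/80337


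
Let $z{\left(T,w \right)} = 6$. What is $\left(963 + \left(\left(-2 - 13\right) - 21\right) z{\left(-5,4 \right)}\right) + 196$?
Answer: $943$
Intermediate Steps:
$\left(963 + \left(\left(-2 - 13\right) - 21\right) z{\left(-5,4 \right)}\right) + 196 = \left(963 + \left(\left(-2 - 13\right) - 21\right) 6\right) + 196 = \left(963 + \left(-15 - 21\right) 6\right) + 196 = \left(963 - 216\right) + 196 = 747 + 196 = 943$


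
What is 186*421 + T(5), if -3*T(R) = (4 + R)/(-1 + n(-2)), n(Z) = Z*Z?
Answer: 78305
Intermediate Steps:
n(Z) = Z**2
T(R) = -4/9 - R/9 (T(R) = -(4 + R)/(3*(-1 + (-2)**2)) = -(4 + R)/(3*(-1 + 4)) = -(4 + R)/(3*3) = -(4/3 + R/3)/3 = -4/9 - R/9)
186*421 + T(5) = 186*421 + (-4/9 - 1/9*5) = 78306 + (-4/9 - 5/9) = 78306 - 1 = 78305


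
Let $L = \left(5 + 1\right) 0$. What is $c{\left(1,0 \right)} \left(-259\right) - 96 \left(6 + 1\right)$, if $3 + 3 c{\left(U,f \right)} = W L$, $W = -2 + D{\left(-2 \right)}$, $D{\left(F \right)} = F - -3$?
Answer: $-413$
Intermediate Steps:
$D{\left(F \right)} = 3 + F$ ($D{\left(F \right)} = F + 3 = 3 + F$)
$L = 0$ ($L = 6 \cdot 0 = 0$)
$W = -1$ ($W = -2 + \left(3 - 2\right) = -2 + 1 = -1$)
$c{\left(U,f \right)} = -1$ ($c{\left(U,f \right)} = -1 + \frac{\left(-1\right) 0}{3} = -1 + \frac{1}{3} \cdot 0 = -1 + 0 = -1$)
$c{\left(1,0 \right)} \left(-259\right) - 96 \left(6 + 1\right) = \left(-1\right) \left(-259\right) - 96 \left(6 + 1\right) = 259 - 672 = -413$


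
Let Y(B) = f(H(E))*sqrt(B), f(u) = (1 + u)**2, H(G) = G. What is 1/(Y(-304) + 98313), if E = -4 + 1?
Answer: 98313/9665450833 - 16*I*sqrt(19)/9665450833 ≈ 1.0172e-5 - 7.2156e-9*I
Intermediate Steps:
E = -3
Y(B) = 4*sqrt(B) (Y(B) = (1 - 3)**2*sqrt(B) = (-2)**2*sqrt(B) = 4*sqrt(B))
1/(Y(-304) + 98313) = 1/(4*sqrt(-304) + 98313) = 1/(4*(4*I*sqrt(19)) + 98313) = 1/(16*I*sqrt(19) + 98313) = 1/(98313 + 16*I*sqrt(19))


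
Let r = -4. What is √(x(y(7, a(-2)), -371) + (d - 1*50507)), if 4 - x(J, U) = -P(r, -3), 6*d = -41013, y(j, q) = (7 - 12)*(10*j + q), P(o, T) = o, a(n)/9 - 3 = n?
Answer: I*√229370/2 ≈ 239.46*I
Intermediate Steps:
a(n) = 27 + 9*n
y(j, q) = -50*j - 5*q (y(j, q) = -5*(q + 10*j) = -50*j - 5*q)
d = -13671/2 (d = (⅙)*(-41013) = -13671/2 ≈ -6835.5)
x(J, U) = 0 (x(J, U) = 4 - (-1)*(-4) = 4 - 1*4 = 4 - 4 = 0)
√(x(y(7, a(-2)), -371) + (d - 1*50507)) = √(0 + (-13671/2 - 1*50507)) = √(0 + (-13671/2 - 50507)) = √(0 - 114685/2) = √(-114685/2) = I*√229370/2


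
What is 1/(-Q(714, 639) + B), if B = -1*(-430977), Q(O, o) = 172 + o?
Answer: 1/430166 ≈ 2.3247e-6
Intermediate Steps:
B = 430977
1/(-Q(714, 639) + B) = 1/(-(172 + 639) + 430977) = 1/(-1*811 + 430977) = 1/(-811 + 430977) = 1/430166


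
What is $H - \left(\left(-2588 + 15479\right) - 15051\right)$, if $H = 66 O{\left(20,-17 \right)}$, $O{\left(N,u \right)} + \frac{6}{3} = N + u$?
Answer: $2226$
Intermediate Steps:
$O{\left(N,u \right)} = -2 + N + u$ ($O{\left(N,u \right)} = -2 + \left(N + u\right) = -2 + N + u$)
$H = 66$ ($H = 66 \left(-2 + 20 - 17\right) = 66 \cdot 1 = 66$)
$H - \left(\left(-2588 + 15479\right) - 15051\right) = 66 - \left(\left(-2588 + 15479\right) - 15051\right) = 66 - \left(12891 - 15051\right) = 66 - -2160 = 66 + 2160 = 2226$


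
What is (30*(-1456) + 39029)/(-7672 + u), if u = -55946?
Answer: 4651/63618 ≈ 0.073108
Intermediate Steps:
(30*(-1456) + 39029)/(-7672 + u) = (30*(-1456) + 39029)/(-7672 - 55946) = (-43680 + 39029)/(-63618) = -4651*(-1/63618) = 4651/63618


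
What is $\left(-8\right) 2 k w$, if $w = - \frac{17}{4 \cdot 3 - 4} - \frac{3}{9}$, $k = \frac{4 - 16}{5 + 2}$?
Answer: $- \frac{472}{7} \approx -67.429$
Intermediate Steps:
$k = - \frac{12}{7} \approx -1.7143$
$w = - \frac{59}{24}$ ($w = - \frac{17}{12 - 4} - \frac{1}{3} = - \frac{17}{8} - \frac{1}{3} = - \frac{59}{24} \approx -2.4583$)
$\left(-8\right) 2 k w = \left(-8\right) 2 \left(- \frac{12}{7}\right) \left(- \frac{59}{24}\right) = \left(-16\right) \left(- \frac{12}{7}\right) \left(- \frac{59}{24}\right) = \frac{192}{7} \left(- \frac{59}{24}\right) = - \frac{472}{7}$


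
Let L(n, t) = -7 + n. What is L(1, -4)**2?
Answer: 36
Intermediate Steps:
L(1, -4)**2 = (-7 + 1)**2 = (-6)**2 = 36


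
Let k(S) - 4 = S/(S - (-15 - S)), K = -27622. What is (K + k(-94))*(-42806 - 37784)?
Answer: 385044513800/173 ≈ 2.2257e+9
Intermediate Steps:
k(S) = 4 + S/(15 + 2*S) (k(S) = 4 + S/(S - (-15 - S)) = 4 + S/(S + (15 + S)) = 4 + S/(15 + 2*S))
(K + k(-94))*(-42806 - 37784) = (-27622 + 3*(20 + 3*(-94))/(15 + 2*(-94)))*(-42806 - 37784) = (-27622 + 3*(20 - 282)/(15 - 188))*(-80590) = (-27622 + 3*(-262)/(-173))*(-80590) = (-27622 + 3*(-1/173)*(-262))*(-80590) = (-27622 + 786/173)*(-80590) = -4777820/173*(-80590) = 385044513800/173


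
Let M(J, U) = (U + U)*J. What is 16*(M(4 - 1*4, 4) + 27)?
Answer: 432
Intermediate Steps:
M(J, U) = 2*J*U (M(J, U) = (2*U)*J = 2*J*U)
16*(M(4 - 1*4, 4) + 27) = 16*(2*(4 - 1*4)*4 + 27) = 16*(2*(4 - 4)*4 + 27) = 16*(2*0*4 + 27) = 16*(0 + 27) = 16*27 = 432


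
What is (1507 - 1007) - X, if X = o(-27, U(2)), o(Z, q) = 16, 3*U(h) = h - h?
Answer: 484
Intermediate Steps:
U(h) = 0 (U(h) = (h - h)/3 = (⅓)*0 = 0)
X = 16
(1507 - 1007) - X = (1507 - 1007) - 1*16 = 500 - 16 = 484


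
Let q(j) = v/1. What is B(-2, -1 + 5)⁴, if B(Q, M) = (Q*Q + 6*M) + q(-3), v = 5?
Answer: 1185921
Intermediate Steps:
q(j) = 5 (q(j) = 5/1 = 5*1 = 5)
B(Q, M) = 5 + Q² + 6*M (B(Q, M) = (Q*Q + 6*M) + 5 = (Q² + 6*M) + 5 = 5 + Q² + 6*M)
B(-2, -1 + 5)⁴ = (5 + (-2)² + 6*(-1 + 5))⁴ = (5 + 4 + 6*4)⁴ = (5 + 4 + 24)⁴ = 33⁴ = 1185921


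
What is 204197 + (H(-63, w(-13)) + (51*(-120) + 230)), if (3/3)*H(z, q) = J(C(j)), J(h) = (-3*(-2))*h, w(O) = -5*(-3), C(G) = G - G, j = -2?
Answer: 198307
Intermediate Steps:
C(G) = 0
w(O) = 15
J(h) = 6*h
H(z, q) = 0 (H(z, q) = 6*0 = 0)
204197 + (H(-63, w(-13)) + (51*(-120) + 230)) = 204197 + (0 + (51*(-120) + 230)) = 204197 + (0 + (-6120 + 230)) = 204197 + (0 - 5890) = 204197 - 5890 = 198307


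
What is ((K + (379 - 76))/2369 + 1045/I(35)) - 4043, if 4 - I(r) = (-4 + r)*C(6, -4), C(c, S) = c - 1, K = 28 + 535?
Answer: -1448602756/357719 ≈ -4049.6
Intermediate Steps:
K = 563
C(c, S) = -1 + c
I(r) = 24 - 5*r (I(r) = 4 - (-4 + r)*(-1 + 6) = 4 - (-4 + r)*5 = 4 - (-20 + 5*r) = 4 + (20 - 5*r) = 24 - 5*r)
((K + (379 - 76))/2369 + 1045/I(35)) - 4043 = ((563 + (379 - 76))/2369 + 1045/(24 - 5*35)) - 4043 = ((563 + 303)*(1/2369) + 1045/(24 - 175)) - 4043 = (866*(1/2369) + 1045/(-151)) - 4043 = (866/2369 + 1045*(-1/151)) - 4043 = (866/2369 - 1045/151) - 4043 = -2344839/357719 - 4043 = -1448602756/357719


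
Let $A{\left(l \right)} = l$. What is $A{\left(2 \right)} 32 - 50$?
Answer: $14$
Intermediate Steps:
$A{\left(2 \right)} 32 - 50 = 2 \cdot 32 - 50 = 64 + \left(-73 + 23\right) = 64 - 50 = 14$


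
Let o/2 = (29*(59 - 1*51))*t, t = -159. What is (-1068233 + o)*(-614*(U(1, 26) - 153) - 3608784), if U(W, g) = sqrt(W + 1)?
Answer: 4013981197578 + 701193526*sqrt(2) ≈ 4.0150e+12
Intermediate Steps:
U(W, g) = sqrt(1 + W)
o = -73776 (o = 2*((29*(59 - 1*51))*(-159)) = 2*((29*(59 - 51))*(-159)) = 2*((29*8)*(-159)) = 2*(232*(-159)) = 2*(-36888) = -73776)
(-1068233 + o)*(-614*(U(1, 26) - 153) - 3608784) = (-1068233 - 73776)*(-614*(sqrt(1 + 1) - 153) - 3608784) = -1142009*(-614*(sqrt(2) - 153) - 3608784) = -1142009*(-614*(-153 + sqrt(2)) - 3608784) = -1142009*((93942 - 614*sqrt(2)) - 3608784) = -1142009*(-3514842 - 614*sqrt(2)) = 4013981197578 + 701193526*sqrt(2)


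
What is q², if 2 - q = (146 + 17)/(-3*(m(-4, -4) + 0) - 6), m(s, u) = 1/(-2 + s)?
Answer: 121104/121 ≈ 1000.9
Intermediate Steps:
q = 348/11 (q = 2 - (146 + 17)/(-3*(1/(-2 - 4) + 0) - 6) = 2 - 163/(-3*(1/(-6) + 0) - 6) = 2 - 163/(-3*(-⅙ + 0) - 6) = 2 - 163/(-3*(-⅙) - 6) = 2 - 163/(½ - 6) = 2 - 163/(-11/2) = 2 - 163*(-2)/11 = 2 - 1*(-326/11) = 2 + 326/11 = 348/11 ≈ 31.636)
q² = (348/11)² = 121104/121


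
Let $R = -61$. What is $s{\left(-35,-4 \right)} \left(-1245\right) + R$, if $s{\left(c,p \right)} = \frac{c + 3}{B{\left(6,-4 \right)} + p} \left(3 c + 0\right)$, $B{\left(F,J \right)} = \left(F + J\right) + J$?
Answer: $697139$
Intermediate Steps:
$B{\left(F,J \right)} = F + 2 J$
$s{\left(c,p \right)} = \frac{3 c \left(3 + c\right)}{-2 + p}$ ($s{\left(c,p \right)} = \frac{c + 3}{\left(6 + 2 \left(-4\right)\right) + p} \left(3 c + 0\right) = \frac{3 + c}{\left(6 - 8\right) + p} 3 c = \frac{3 + c}{-2 + p} 3 c = \frac{3 c \left(3 + c\right)}{-2 + p}$)
$s{\left(-35,-4 \right)} \left(-1245\right) + R = 3 \left(-35\right) \frac{1}{-2 - 4} \left(3 - 35\right) \left(-1245\right) - 61 = 3 \left(-35\right) \frac{1}{-6} \left(-32\right) \left(-1245\right) - 61 = 3 \left(-35\right) \left(- \frac{1}{6}\right) \left(-32\right) \left(-1245\right) - 61 = \left(-560\right) \left(-1245\right) - 61 = 697200 - 61 = 697139$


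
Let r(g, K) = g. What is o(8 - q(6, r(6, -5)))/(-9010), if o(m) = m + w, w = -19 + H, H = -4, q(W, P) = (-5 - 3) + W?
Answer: 13/9010 ≈ 0.0014428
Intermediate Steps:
q(W, P) = -8 + W
w = -23 (w = -19 - 4 = -23)
o(m) = -23 + m (o(m) = m - 23 = -23 + m)
o(8 - q(6, r(6, -5)))/(-9010) = (-23 + (8 - (-8 + 6)))/(-9010) = (-23 + (8 - 1*(-2)))*(-1/9010) = (-23 + (8 + 2))*(-1/9010) = (-23 + 10)*(-1/9010) = -13*(-1/9010) = 13/9010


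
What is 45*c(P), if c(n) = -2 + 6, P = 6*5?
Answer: 180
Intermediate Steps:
P = 30
c(n) = 4
45*c(P) = 45*4 = 180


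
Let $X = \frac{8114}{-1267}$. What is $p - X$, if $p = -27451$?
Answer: $- \frac{34772303}{1267} \approx -27445.0$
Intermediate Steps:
$X = - \frac{8114}{1267}$ ($X = 8114 \left(- \frac{1}{1267}\right) = - \frac{8114}{1267} \approx -6.4041$)
$p - X = -27451 - - \frac{8114}{1267} = -27451 + \frac{8114}{1267} = - \frac{34772303}{1267}$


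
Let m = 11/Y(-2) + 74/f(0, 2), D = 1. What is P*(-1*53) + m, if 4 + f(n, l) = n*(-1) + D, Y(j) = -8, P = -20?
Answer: 24815/24 ≈ 1034.0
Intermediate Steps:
f(n, l) = -3 - n (f(n, l) = -4 + (n*(-1) + 1) = -4 + (-n + 1) = -4 + (1 - n) = -3 - n)
m = -625/24 (m = 11/(-8) + 74/(-3 - 1*0) = 11*(-1/8) + 74/(-3 + 0) = -11/8 + 74/(-3) = -11/8 + 74*(-1/3) = -11/8 - 74/3 = -625/24 ≈ -26.042)
P*(-1*53) + m = -(-20)*53 - 625/24 = -20*(-53) - 625/24 = 1060 - 625/24 = 24815/24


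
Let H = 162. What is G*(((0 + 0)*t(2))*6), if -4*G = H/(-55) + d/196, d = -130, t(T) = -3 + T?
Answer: 0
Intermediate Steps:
G = 19451/21560 (G = -(162/(-55) - 130/196)/4 = -(162*(-1/55) - 130*1/196)/4 = -(-162/55 - 65/98)/4 = -¼*(-19451/5390) = 19451/21560 ≈ 0.90218)
G*(((0 + 0)*t(2))*6) = 19451*(((0 + 0)*(-3 + 2))*6)/21560 = 19451*((0*(-1))*6)/21560 = 19451*(0*6)/21560 = (19451/21560)*0 = 0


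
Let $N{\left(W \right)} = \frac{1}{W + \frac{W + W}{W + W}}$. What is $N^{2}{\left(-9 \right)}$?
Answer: $\frac{1}{64} \approx 0.015625$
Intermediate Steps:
$N{\left(W \right)} = \frac{1}{1 + W}$ ($N{\left(W \right)} = \frac{1}{W + \frac{2 W}{2 W}} = \frac{1}{W + 2 W \frac{1}{2 W}} = \frac{1}{W + 1} = \frac{1}{1 + W}$)
$N^{2}{\left(-9 \right)} = \left(\frac{1}{1 - 9}\right)^{2} = \left(\frac{1}{-8}\right)^{2} = \left(- \frac{1}{8}\right)^{2} = \frac{1}{64}$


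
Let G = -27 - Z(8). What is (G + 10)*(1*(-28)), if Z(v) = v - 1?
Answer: 672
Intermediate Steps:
Z(v) = -1 + v
G = -34 (G = -27 - (-1 + 8) = -27 - 1*7 = -27 - 7 = -34)
(G + 10)*(1*(-28)) = (-34 + 10)*(1*(-28)) = -24*(-28) = 672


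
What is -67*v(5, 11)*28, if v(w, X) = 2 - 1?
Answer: -1876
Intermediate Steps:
v(w, X) = 1
-67*v(5, 11)*28 = -67*1*28 = -67*28 = -1876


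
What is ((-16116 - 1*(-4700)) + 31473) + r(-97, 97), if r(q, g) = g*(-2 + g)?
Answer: 29272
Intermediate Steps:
((-16116 - 1*(-4700)) + 31473) + r(-97, 97) = ((-16116 - 1*(-4700)) + 31473) + 97*(-2 + 97) = ((-16116 + 4700) + 31473) + 97*95 = (-11416 + 31473) + 9215 = 20057 + 9215 = 29272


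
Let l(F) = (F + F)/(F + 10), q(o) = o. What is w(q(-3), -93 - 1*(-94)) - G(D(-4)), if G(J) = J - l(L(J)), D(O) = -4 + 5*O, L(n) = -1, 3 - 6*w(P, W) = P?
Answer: 223/9 ≈ 24.778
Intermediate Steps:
w(P, W) = ½ - P/6
l(F) = 2*F/(10 + F) (l(F) = (2*F)/(10 + F) = 2*F/(10 + F))
G(J) = 2/9 + J (G(J) = J - 2*(-1)/(10 - 1) = J - 2*(-1)/9 = J - 1*(-2/9) = J + 2/9 = 2/9 + J)
w(q(-3), -93 - 1*(-94)) - G(D(-4)) = (½ - ⅙*(-3)) - (2/9 + (-4 + 5*(-4))) = (½ + ½) - (2/9 + (-4 - 20)) = 1 - (2/9 - 24) = 1 - 1*(-214/9) = 1 + 214/9 = 223/9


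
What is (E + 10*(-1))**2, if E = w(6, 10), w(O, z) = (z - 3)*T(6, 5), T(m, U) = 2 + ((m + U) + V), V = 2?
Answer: 9025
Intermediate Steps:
T(m, U) = 4 + U + m (T(m, U) = 2 + ((m + U) + 2) = 2 + ((U + m) + 2) = 2 + (2 + U + m) = 4 + U + m)
w(O, z) = -45 + 15*z (w(O, z) = (z - 3)*(4 + 5 + 6) = (-3 + z)*15 = -45 + 15*z)
E = 105 (E = -45 + 15*10 = -45 + 150 = 105)
(E + 10*(-1))**2 = (105 + 10*(-1))**2 = (105 - 10)**2 = 95**2 = 9025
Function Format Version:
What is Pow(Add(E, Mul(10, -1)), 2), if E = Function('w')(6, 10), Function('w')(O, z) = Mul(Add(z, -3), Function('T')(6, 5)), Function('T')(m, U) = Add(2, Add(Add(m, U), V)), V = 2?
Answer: 9025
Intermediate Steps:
Function('T')(m, U) = Add(4, U, m) (Function('T')(m, U) = Add(2, Add(Add(m, U), 2)) = Add(2, Add(Add(U, m), 2)) = Add(2, Add(2, U, m)) = Add(4, U, m))
Function('w')(O, z) = Add(-45, Mul(15, z)) (Function('w')(O, z) = Mul(Add(z, -3), Add(4, 5, 6)) = Mul(Add(-3, z), 15) = Add(-45, Mul(15, z)))
E = 105 (E = Add(-45, Mul(15, 10)) = Add(-45, 150) = 105)
Pow(Add(E, Mul(10, -1)), 2) = Pow(Add(105, Mul(10, -1)), 2) = Pow(Add(105, -10), 2) = Pow(95, 2) = 9025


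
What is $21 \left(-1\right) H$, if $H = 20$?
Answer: $-420$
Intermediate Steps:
$21 \left(-1\right) H = 21 \left(-1\right) 20 = \left(-21\right) 20 = -420$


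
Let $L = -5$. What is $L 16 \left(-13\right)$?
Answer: $1040$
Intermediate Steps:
$L 16 \left(-13\right) = \left(-5\right) 16 \left(-13\right) = \left(-80\right) \left(-13\right) = 1040$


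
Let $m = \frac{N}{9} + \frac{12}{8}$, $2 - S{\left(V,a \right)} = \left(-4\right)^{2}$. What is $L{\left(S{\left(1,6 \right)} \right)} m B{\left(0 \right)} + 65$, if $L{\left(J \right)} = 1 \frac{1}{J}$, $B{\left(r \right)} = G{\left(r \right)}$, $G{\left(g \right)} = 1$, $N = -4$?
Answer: $\frac{16361}{252} \approx 64.925$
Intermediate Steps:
$S{\left(V,a \right)} = -14$ ($S{\left(V,a \right)} = 2 - \left(-4\right)^{2} = 2 - 16 = -14$)
$B{\left(r \right)} = 1$
$m = \frac{19}{18}$ ($m = - \frac{4}{9} + \frac{12}{8} = \left(-4\right) \frac{1}{9} + 12 \cdot \frac{1}{8} = - \frac{4}{9} + \frac{3}{2} = \frac{19}{18} \approx 1.0556$)
$L{\left(J \right)} = \frac{1}{J}$
$L{\left(S{\left(1,6 \right)} \right)} m B{\left(0 \right)} + 65 = \frac{\frac{19}{18} \cdot 1}{-14} + 65 = \left(- \frac{1}{14}\right) \frac{19}{18} + 65 = - \frac{19}{252} + 65 = \frac{16361}{252}$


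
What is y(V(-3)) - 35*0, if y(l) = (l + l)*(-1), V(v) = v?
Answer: 6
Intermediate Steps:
y(l) = -2*l (y(l) = (2*l)*(-1) = -2*l)
y(V(-3)) - 35*0 = -2*(-3) - 35*0 = 6 + 0 = 6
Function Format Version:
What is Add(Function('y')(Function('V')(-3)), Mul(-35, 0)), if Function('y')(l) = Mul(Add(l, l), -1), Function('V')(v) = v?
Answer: 6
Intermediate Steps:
Function('y')(l) = Mul(-2, l) (Function('y')(l) = Mul(Mul(2, l), -1) = Mul(-2, l))
Add(Function('y')(Function('V')(-3)), Mul(-35, 0)) = Add(Mul(-2, -3), Mul(-35, 0)) = Add(6, 0) = 6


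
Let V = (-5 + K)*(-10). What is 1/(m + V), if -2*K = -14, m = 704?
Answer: 1/684 ≈ 0.0014620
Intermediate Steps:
K = 7 (K = -½*(-14) = 7)
V = -20 (V = (-5 + 7)*(-10) = 2*(-10) = -20)
1/(m + V) = 1/(704 - 20) = 1/684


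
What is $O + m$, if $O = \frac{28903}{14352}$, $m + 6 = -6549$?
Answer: $- \frac{94048457}{14352} \approx -6553.0$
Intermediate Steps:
$m = -6555$ ($m = -6 - 6549 = -6555$)
$O = \frac{28903}{14352}$ ($O = 28903 \cdot \frac{1}{14352} = \frac{28903}{14352} \approx 2.0139$)
$O + m = \frac{28903}{14352} - 6555 = - \frac{94048457}{14352}$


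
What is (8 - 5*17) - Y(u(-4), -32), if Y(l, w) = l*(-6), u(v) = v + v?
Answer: -125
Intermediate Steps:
u(v) = 2*v
Y(l, w) = -6*l
(8 - 5*17) - Y(u(-4), -32) = (8 - 5*17) - (-6)*2*(-4) = (8 - 85) - (-6)*(-8) = -77 - 1*48 = -77 - 48 = -125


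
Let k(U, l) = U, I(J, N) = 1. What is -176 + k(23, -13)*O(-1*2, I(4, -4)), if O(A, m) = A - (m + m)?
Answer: -268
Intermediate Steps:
O(A, m) = A - 2*m
-176 + k(23, -13)*O(-1*2, I(4, -4)) = -176 + 23*(-1*2 - 2*1) = -176 + 23*(-2 - 2) = -176 + 23*(-4) = -176 - 92 = -268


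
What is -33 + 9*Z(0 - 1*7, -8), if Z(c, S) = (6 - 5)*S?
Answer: -105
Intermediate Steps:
Z(c, S) = S (Z(c, S) = 1*S = S)
-33 + 9*Z(0 - 1*7, -8) = -33 + 9*(-8) = -33 - 72 = -105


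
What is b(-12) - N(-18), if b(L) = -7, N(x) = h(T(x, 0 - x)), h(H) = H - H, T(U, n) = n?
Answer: -7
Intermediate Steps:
h(H) = 0
N(x) = 0
b(-12) - N(-18) = -7 - 1*0 = -7 + 0 = -7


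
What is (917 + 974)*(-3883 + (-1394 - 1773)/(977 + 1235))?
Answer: -16248158433/2212 ≈ -7.3455e+6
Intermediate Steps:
(917 + 974)*(-3883 + (-1394 - 1773)/(977 + 1235)) = 1891*(-3883 - 3167/2212) = 1891*(-8592363/2212) = -16248158433/2212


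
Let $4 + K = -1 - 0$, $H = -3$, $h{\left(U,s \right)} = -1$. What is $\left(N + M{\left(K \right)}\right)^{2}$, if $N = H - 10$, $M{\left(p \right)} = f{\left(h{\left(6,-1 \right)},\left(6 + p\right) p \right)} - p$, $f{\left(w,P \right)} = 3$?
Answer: $25$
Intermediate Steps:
$K = -5$ ($K = -4 - 1 = -5$)
$M{\left(p \right)} = 3 - p$
$N = -13$ ($N = -3 - 10 = -13$)
$\left(N + M{\left(K \right)}\right)^{2} = \left(-13 + \left(3 - -5\right)\right)^{2} = \left(-13 + \left(3 + 5\right)\right)^{2} = \left(-13 + 8\right)^{2} = \left(-5\right)^{2} = 25$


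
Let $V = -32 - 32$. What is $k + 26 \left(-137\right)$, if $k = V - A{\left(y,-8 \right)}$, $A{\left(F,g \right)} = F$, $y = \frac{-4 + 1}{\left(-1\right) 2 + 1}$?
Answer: $-3629$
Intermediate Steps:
$y = 3$ ($y = - \frac{3}{-2 + 1} = - \frac{3}{-1} = \left(-3\right) \left(-1\right) = 3$)
$V = -64$
$k = -67$ ($k = -64 - 3 = -67$)
$k + 26 \left(-137\right) = -67 + 26 \left(-137\right) = -67 - 3562 = -3629$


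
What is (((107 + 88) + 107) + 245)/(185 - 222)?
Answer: -547/37 ≈ -14.784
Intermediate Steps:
(((107 + 88) + 107) + 245)/(185 - 222) = ((195 + 107) + 245)/(-37) = (302 + 245)*(-1/37) = 547*(-1/37) = -547/37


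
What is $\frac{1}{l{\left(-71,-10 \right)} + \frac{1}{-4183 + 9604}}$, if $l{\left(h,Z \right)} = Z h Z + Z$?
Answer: $- \frac{5421}{38543309} \approx -0.00014065$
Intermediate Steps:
$l{\left(h,Z \right)} = Z + h Z^{2}$ ($l{\left(h,Z \right)} = h Z^{2} + Z = Z + h Z^{2}$)
$\frac{1}{l{\left(-71,-10 \right)} + \frac{1}{-4183 + 9604}} = \frac{1}{- 10 \left(1 - -710\right) + \frac{1}{-4183 + 9604}} = \frac{1}{- 10 \left(1 + 710\right) + \frac{1}{5421}} = \frac{1}{\left(-10\right) 711 + \frac{1}{5421}} = \frac{1}{-7110 + \frac{1}{5421}} = \frac{1}{- \frac{38543309}{5421}} = - \frac{5421}{38543309}$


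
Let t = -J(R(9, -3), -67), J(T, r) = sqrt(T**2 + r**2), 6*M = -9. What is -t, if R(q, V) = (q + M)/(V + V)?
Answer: sqrt(71849)/4 ≈ 67.012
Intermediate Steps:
M = -3/2 (M = (1/6)*(-9) = -3/2 ≈ -1.5000)
R(q, V) = (-3/2 + q)/(2*V) (R(q, V) = (q - 3/2)/(V + V) = (-3/2 + q)/((2*V)) = (-3/2 + q)*(1/(2*V)) = (-3/2 + q)/(2*V))
t = -sqrt(71849)/4 (t = -sqrt(((1/4)*(-3 + 2*9)/(-3))**2 + (-67)**2) = -sqrt(((1/4)*(-1/3)*(-3 + 18))**2 + 4489) = -sqrt(((1/4)*(-1/3)*15)**2 + 4489) = -sqrt((-5/4)**2 + 4489) = -sqrt(25/16 + 4489) = -sqrt(71849/16) = -sqrt(71849)/4 ≈ -67.012)
-t = -(-1)*sqrt(71849)/4 = sqrt(71849)/4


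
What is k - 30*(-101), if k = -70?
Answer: 2960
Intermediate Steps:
k - 30*(-101) = -70 - 30*(-101) = -70 + 3030 = 2960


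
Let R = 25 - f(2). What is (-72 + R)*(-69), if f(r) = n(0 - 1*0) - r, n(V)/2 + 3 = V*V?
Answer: 2691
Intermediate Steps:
n(V) = -6 + 2*V² (n(V) = -6 + 2*(V*V) = -6 + 2*V²)
f(r) = -6 - r (f(r) = (-6 + 2*(0 - 1*0)²) - r = (-6 + 2*(0 + 0)²) - r = (-6 + 2*0²) - r = (-6 + 2*0) - r = (-6 + 0) - r = -6 - r)
R = 33 (R = 25 - (-6 - 1*2) = 25 - (-6 - 2) = 25 - 1*(-8) = 25 + 8 = 33)
(-72 + R)*(-69) = (-72 + 33)*(-69) = -39*(-69) = 2691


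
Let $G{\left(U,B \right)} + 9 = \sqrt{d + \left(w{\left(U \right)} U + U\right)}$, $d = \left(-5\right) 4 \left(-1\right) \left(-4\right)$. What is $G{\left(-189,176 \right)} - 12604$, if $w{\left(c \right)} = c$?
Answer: $-12613 + 2 \sqrt{8863} \approx -12425.0$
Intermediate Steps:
$d = -80$ ($d = \left(-20\right) \left(-1\right) \left(-4\right) = 20 \left(-4\right) = -80$)
$G{\left(U,B \right)} = -9 + \sqrt{-80 + U + U^{2}}$ ($G{\left(U,B \right)} = -9 + \sqrt{-80 + \left(U U + U\right)} = -9 + \sqrt{-80 + \left(U^{2} + U\right)} = -9 + \sqrt{-80 + \left(U + U^{2}\right)} = -9 + \sqrt{-80 + U + U^{2}}$)
$G{\left(-189,176 \right)} - 12604 = \left(-9 + \sqrt{-80 - 189 + \left(-189\right)^{2}}\right) - 12604 = \left(-9 + \sqrt{-80 - 189 + 35721}\right) - 12604 = \left(-9 + \sqrt{35452}\right) - 12604 = \left(-9 + 2 \sqrt{8863}\right) - 12604 = -12613 + 2 \sqrt{8863}$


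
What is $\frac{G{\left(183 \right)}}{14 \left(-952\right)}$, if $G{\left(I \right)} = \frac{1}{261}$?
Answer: $- \frac{1}{3478608} \approx -2.8747 \cdot 10^{-7}$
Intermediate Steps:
$G{\left(I \right)} = \frac{1}{261}$
$\frac{G{\left(183 \right)}}{14 \left(-952\right)} = \frac{1}{261 \cdot 14 \left(-952\right)} = \frac{1}{261 \left(-13328\right)} = \frac{1}{261} \left(- \frac{1}{13328}\right) = - \frac{1}{3478608}$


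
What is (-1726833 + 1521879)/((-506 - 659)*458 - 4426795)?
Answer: 68318/1653455 ≈ 0.041318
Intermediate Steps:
(-1726833 + 1521879)/((-506 - 659)*458 - 4426795) = -204954/(-1165*458 - 4426795) = -204954/(-533570 - 4426795) = -204954/(-4960365) = -204954*(-1/4960365) = 68318/1653455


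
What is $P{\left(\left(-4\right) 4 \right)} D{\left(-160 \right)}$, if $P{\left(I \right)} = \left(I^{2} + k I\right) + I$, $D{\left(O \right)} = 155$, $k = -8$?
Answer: $57040$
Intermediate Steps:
$P{\left(I \right)} = I^{2} - 7 I$ ($P{\left(I \right)} = \left(I^{2} - 8 I\right) + I = I^{2} - 7 I$)
$P{\left(\left(-4\right) 4 \right)} D{\left(-160 \right)} = \left(-4\right) 4 \left(-7 - 16\right) 155 = - 16 \left(-7 - 16\right) 155 = \left(-16\right) \left(-23\right) 155 = 368 \cdot 155 = 57040$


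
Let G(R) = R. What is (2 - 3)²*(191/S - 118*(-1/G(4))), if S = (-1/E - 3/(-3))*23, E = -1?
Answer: 774/23 ≈ 33.652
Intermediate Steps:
S = 46 (S = (-1/(-1) - 3/(-3))*23 = (-1*(-1) - 3*(-⅓))*23 = (1 + 1)*23 = 2*23 = 46)
(2 - 3)²*(191/S - 118*(-1/G(4))) = (2 - 3)²*(191/46 - 118/((-1*4))) = (-1)²*(191*(1/46) - 118/(-4)) = 1*(191/46 - 118*(-¼)) = 1*(191/46 + 59/2) = 1*(774/23) = 774/23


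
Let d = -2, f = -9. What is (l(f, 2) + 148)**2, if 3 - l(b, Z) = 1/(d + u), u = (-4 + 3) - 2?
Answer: 571536/25 ≈ 22861.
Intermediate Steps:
u = -3 (u = -1 - 2 = -3)
l(b, Z) = 16/5 (l(b, Z) = 3 - 1/(-2 - 3) = 3 - 1/(-5) = 3 - 1*(-1/5) = 3 + 1/5 = 16/5)
(l(f, 2) + 148)**2 = (16/5 + 148)**2 = (756/5)**2 = 571536/25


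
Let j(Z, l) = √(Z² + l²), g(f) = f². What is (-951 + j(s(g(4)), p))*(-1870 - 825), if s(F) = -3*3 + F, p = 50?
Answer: 2562945 - 2695*√2549 ≈ 2.4269e+6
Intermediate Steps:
s(F) = -9 + F
(-951 + j(s(g(4)), p))*(-1870 - 825) = (-951 + √((-9 + 4²)² + 50²))*(-1870 - 825) = (-951 + √((-9 + 16)² + 2500))*(-2695) = (-951 + √(7² + 2500))*(-2695) = (-951 + √(49 + 2500))*(-2695) = (-951 + √2549)*(-2695) = 2562945 - 2695*√2549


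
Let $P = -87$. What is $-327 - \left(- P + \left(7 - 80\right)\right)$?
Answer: $-341$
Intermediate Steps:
$-327 - \left(- P + \left(7 - 80\right)\right) = -327 - \left(\left(-1\right) \left(-87\right) + \left(7 - 80\right)\right) = -327 - \left(87 - 73\right) = -327 - 14 = -341$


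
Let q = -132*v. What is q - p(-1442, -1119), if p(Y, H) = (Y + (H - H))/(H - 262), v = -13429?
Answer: 2447997826/1381 ≈ 1.7726e+6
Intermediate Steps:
q = 1772628 (q = -132*(-13429) = 1772628)
p(Y, H) = Y/(-262 + H) (p(Y, H) = (Y + 0)/(-262 + H) = Y/(-262 + H))
q - p(-1442, -1119) = 1772628 - (-1442)/(-262 - 1119) = 1772628 - (-1442)/(-1381) = 1772628 - (-1442)*(-1)/1381 = 1772628 - 1*1442/1381 = 1772628 - 1442/1381 = 2447997826/1381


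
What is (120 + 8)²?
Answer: 16384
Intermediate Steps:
(120 + 8)² = 128² = 16384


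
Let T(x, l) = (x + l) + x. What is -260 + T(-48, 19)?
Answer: -337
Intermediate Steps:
T(x, l) = l + 2*x (T(x, l) = (l + x) + x = l + 2*x)
-260 + T(-48, 19) = -260 + (19 + 2*(-48)) = -260 + (19 - 96) = -260 - 77 = -337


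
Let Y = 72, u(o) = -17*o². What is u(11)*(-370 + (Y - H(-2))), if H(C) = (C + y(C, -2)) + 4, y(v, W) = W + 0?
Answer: 612986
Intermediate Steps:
y(v, W) = W
H(C) = 2 + C (H(C) = (C - 2) + 4 = (-2 + C) + 4 = 2 + C)
u(11)*(-370 + (Y - H(-2))) = (-17*11²)*(-370 + (72 - (2 - 2))) = (-17*121)*(-370 + (72 - 1*0)) = -2057*(-370 + (72 + 0)) = -2057*(-370 + 72) = -2057*(-298) = 612986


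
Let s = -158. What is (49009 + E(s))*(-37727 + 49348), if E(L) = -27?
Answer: 569219822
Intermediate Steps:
(49009 + E(s))*(-37727 + 49348) = (49009 - 27)*(-37727 + 49348) = 48982*11621 = 569219822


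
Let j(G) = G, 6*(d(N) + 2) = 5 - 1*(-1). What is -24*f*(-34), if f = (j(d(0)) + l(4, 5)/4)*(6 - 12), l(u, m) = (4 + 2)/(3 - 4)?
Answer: 12240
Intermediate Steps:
d(N) = -1 (d(N) = -2 + (5 - 1*(-1))/6 = -2 + (5 + 1)/6 = -2 + (⅙)*6 = -2 + 1 = -1)
l(u, m) = -6 (l(u, m) = 6/(-1) = 6*(-1) = -6)
f = 15 (f = (-1 - 6/4)*(6 - 12) = (-1 - 6*¼)*(-6) = (-1 - 3/2)*(-6) = -5/2*(-6) = 15)
-24*f*(-34) = -24*15*(-34) = -360*(-34) = 12240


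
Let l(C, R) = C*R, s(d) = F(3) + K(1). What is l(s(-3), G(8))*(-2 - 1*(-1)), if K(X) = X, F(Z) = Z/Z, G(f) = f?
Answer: -16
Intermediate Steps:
F(Z) = 1
s(d) = 2 (s(d) = 1 + 1 = 2)
l(s(-3), G(8))*(-2 - 1*(-1)) = (2*8)*(-2 - 1*(-1)) = 16*(-2 + 1) = 16*(-1) = -16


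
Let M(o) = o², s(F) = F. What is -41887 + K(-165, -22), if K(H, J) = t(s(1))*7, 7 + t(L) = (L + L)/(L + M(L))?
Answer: -41929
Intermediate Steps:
t(L) = -7 + 2*L/(L + L²) (t(L) = -7 + (L + L)/(L + L²) = -7 + (2*L)/(L + L²) = -7 + 2*L/(L + L²))
K(H, J) = -42 (K(H, J) = ((-5 - 7*1)/(1 + 1))*7 = ((-5 - 7)/2)*7 = ((½)*(-12))*7 = -6*7 = -42)
-41887 + K(-165, -22) = -41887 - 42 = -41929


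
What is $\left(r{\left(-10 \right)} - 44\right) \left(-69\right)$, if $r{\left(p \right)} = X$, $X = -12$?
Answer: $3864$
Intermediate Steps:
$r{\left(p \right)} = -12$
$\left(r{\left(-10 \right)} - 44\right) \left(-69\right) = \left(-12 - 44\right) \left(-69\right) = \left(-56\right) \left(-69\right) = 3864$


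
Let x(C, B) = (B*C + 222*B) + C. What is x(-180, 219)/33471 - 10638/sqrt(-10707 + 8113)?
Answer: 1002/3719 + 5319*I*sqrt(2594)/1297 ≈ 0.26943 + 208.87*I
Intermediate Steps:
x(C, B) = C + 222*B + B*C (x(C, B) = (222*B + B*C) + C = C + 222*B + B*C)
x(-180, 219)/33471 - 10638/sqrt(-10707 + 8113) = (-180 + 222*219 + 219*(-180))/33471 - 10638/sqrt(-10707 + 8113) = (-180 + 48618 - 39420)*(1/33471) - 10638*(-I*sqrt(2594)/2594) = 9018*(1/33471) - 10638*(-I*sqrt(2594)/2594) = 1002/3719 - (-5319)*I*sqrt(2594)/1297 = 1002/3719 + 5319*I*sqrt(2594)/1297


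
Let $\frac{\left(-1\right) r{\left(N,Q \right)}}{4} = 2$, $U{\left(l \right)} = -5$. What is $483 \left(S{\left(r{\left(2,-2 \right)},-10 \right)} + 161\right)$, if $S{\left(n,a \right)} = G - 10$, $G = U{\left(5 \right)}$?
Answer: $70518$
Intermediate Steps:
$G = -5$
$r{\left(N,Q \right)} = -8$ ($r{\left(N,Q \right)} = \left(-4\right) 2 = -8$)
$S{\left(n,a \right)} = -15$ ($S{\left(n,a \right)} = -5 - 10 = -15$)
$483 \left(S{\left(r{\left(2,-2 \right)},-10 \right)} + 161\right) = 483 \left(-15 + 161\right) = 483 \cdot 146 = 70518$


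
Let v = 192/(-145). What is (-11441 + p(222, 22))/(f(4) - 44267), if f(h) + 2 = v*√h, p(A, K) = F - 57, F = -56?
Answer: 1675330/6419389 ≈ 0.26098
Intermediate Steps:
v = -192/145 (v = 192*(-1/145) = -192/145 ≈ -1.3241)
p(A, K) = -113 (p(A, K) = -56 - 57 = -113)
f(h) = -2 - 192*√h/145
(-11441 + p(222, 22))/(f(4) - 44267) = (-11441 - 113)/((-2 - 192*√4/145) - 44267) = -11554/((-2 - 192/145*2) - 44267) = -11554/((-2 - 384/145) - 44267) = -11554/(-674/145 - 44267) = -11554/(-6419389/145) = -11554*(-145/6419389) = 1675330/6419389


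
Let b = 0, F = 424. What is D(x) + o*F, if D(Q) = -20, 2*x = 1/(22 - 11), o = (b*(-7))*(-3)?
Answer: -20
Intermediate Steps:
o = 0 (o = (0*(-7))*(-3) = 0*(-3) = 0)
x = 1/22 (x = 1/(2*(22 - 11)) = (½)/11 = (½)*(1/11) = 1/22 ≈ 0.045455)
D(x) + o*F = -20 + 0*424 = -20 + 0 = -20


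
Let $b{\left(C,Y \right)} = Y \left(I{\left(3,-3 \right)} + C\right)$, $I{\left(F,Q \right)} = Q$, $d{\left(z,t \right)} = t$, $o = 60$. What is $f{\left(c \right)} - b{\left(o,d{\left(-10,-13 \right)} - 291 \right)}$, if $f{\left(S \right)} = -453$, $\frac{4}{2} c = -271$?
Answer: $16875$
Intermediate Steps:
$c = - \frac{271}{2}$ ($c = \frac{1}{2} \left(-271\right) = - \frac{271}{2} \approx -135.5$)
$b{\left(C,Y \right)} = Y \left(-3 + C\right)$
$f{\left(c \right)} - b{\left(o,d{\left(-10,-13 \right)} - 291 \right)} = -453 - \left(-13 - 291\right) \left(-3 + 60\right) = -453 - \left(-13 - 291\right) 57 = -453 - \left(-304\right) 57 = -453 - -17328 = -453 + 17328 = 16875$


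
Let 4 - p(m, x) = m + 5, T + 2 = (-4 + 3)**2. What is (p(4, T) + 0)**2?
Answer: 25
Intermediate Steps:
T = -1 (T = -2 + (-4 + 3)**2 = -2 + (-1)**2 = -2 + 1 = -1)
p(m, x) = -1 - m (p(m, x) = 4 - (m + 5) = 4 - (5 + m) = 4 + (-5 - m) = -1 - m)
(p(4, T) + 0)**2 = ((-1 - 1*4) + 0)**2 = ((-1 - 4) + 0)**2 = (-5 + 0)**2 = (-5)**2 = 25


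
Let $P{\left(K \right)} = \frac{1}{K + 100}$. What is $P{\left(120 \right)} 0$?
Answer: $0$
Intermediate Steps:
$P{\left(K \right)} = \frac{1}{100 + K}$
$P{\left(120 \right)} 0 = \frac{1}{100 + 120} \cdot 0 = \frac{1}{220} \cdot 0 = 0$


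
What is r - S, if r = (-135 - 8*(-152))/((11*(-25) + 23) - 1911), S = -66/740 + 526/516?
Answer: -24604834/17206665 ≈ -1.4300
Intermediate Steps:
S = 22199/23865 (S = -66*1/740 + 526*(1/516) = -33/370 + 263/258 = 22199/23865 ≈ 0.93019)
r = -1081/2163 (r = (-135 + 1216)/((-275 + 23) - 1911) = 1081/(-252 - 1911) = 1081/(-2163) = 1081*(-1/2163) = -1081/2163 ≈ -0.49977)
r - S = -1081/2163 - 1*22199/23865 = -1081/2163 - 22199/23865 = -24604834/17206665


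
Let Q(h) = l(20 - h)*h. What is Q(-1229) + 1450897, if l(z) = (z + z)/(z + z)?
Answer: 1449668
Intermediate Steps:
l(z) = 1 (l(z) = (2*z)/((2*z)) = (2*z)*(1/(2*z)) = 1)
Q(h) = h (Q(h) = 1*h = h)
Q(-1229) + 1450897 = -1229 + 1450897 = 1449668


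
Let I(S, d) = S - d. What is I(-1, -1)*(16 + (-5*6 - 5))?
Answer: 0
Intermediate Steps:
I(-1, -1)*(16 + (-5*6 - 5)) = (-1 - 1*(-1))*(16 + (-5*6 - 5)) = (-1 + 1)*(16 + (-30 - 5)) = 0*(16 - 35) = 0*(-19) = 0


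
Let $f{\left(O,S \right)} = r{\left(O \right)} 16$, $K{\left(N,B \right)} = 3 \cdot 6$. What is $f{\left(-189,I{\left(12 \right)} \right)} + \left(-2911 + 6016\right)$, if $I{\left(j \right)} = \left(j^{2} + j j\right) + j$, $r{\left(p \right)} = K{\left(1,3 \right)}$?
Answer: $3393$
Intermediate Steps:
$K{\left(N,B \right)} = 18$
$r{\left(p \right)} = 18$
$I{\left(j \right)} = j + 2 j^{2}$ ($I{\left(j \right)} = \left(j^{2} + j^{2}\right) + j = 2 j^{2} + j = j + 2 j^{2}$)
$f{\left(O,S \right)} = 288$ ($f{\left(O,S \right)} = 18 \cdot 16 = 288$)
$f{\left(-189,I{\left(12 \right)} \right)} + \left(-2911 + 6016\right) = 288 + \left(-2911 + 6016\right) = 288 + 3105 = 3393$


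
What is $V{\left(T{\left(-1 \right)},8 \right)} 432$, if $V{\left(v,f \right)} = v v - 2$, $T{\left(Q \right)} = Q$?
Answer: $-432$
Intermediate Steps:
$V{\left(v,f \right)} = -2 + v^{2}$ ($V{\left(v,f \right)} = v^{2} - 2 = -2 + v^{2}$)
$V{\left(T{\left(-1 \right)},8 \right)} 432 = \left(-2 + \left(-1\right)^{2}\right) 432 = \left(-2 + 1\right) 432 = \left(-1\right) 432 = -432$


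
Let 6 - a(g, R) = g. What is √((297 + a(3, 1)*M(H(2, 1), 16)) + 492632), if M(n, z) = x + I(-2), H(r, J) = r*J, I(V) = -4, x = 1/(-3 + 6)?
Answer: √492918 ≈ 702.08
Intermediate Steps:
a(g, R) = 6 - g
x = ⅓ (x = 1/3 = ⅓ ≈ 0.33333)
H(r, J) = J*r
M(n, z) = -11/3 (M(n, z) = ⅓ - 4 = -11/3)
√((297 + a(3, 1)*M(H(2, 1), 16)) + 492632) = √((297 + (6 - 1*3)*(-11/3)) + 492632) = √((297 + (6 - 3)*(-11/3)) + 492632) = √((297 + 3*(-11/3)) + 492632) = √((297 - 11) + 492632) = √(286 + 492632) = √492918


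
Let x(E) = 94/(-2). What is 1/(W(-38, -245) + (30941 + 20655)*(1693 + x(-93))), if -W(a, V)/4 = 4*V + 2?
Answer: 1/84930928 ≈ 1.1774e-8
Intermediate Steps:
x(E) = -47 (x(E) = 94*(-1/2) = -47)
W(a, V) = -8 - 16*V (W(a, V) = -4*(4*V + 2) = -4*(2 + 4*V) = -8 - 16*V)
1/(W(-38, -245) + (30941 + 20655)*(1693 + x(-93))) = 1/((-8 - 16*(-245)) + (30941 + 20655)*(1693 - 47)) = 1/((-8 + 3920) + 51596*1646) = 1/(3912 + 84927016) = 1/84930928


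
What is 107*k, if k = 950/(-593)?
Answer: -101650/593 ≈ -171.42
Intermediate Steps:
k = -950/593 (k = 950*(-1/593) = -950/593 ≈ -1.6020)
107*k = 107*(-950/593) = -101650/593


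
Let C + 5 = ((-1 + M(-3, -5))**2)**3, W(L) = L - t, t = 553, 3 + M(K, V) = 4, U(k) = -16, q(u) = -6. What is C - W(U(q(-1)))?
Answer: 564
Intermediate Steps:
M(K, V) = 1 (M(K, V) = -3 + 4 = 1)
W(L) = -553 + L (W(L) = L - 1*553 = L - 553 = -553 + L)
C = -5 (C = -5 + ((-1 + 1)**2)**3 = -5 + (0**2)**3 = -5 + 0**3 = -5 + 0 = -5)
C - W(U(q(-1))) = -5 - (-553 - 16) = -5 - 1*(-569) = -5 + 569 = 564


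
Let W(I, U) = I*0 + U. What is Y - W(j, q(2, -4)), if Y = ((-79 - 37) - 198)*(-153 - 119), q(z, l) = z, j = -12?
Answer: 85406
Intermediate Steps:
W(I, U) = U (W(I, U) = 0 + U = U)
Y = 85408 (Y = (-116 - 198)*(-272) = -314*(-272) = 85408)
Y - W(j, q(2, -4)) = 85408 - 1*2 = 85408 - 2 = 85406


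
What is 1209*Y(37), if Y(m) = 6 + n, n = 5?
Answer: 13299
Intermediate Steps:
Y(m) = 11 (Y(m) = 6 + 5 = 11)
1209*Y(37) = 1209*11 = 13299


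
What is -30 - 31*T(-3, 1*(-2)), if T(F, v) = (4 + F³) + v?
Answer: 745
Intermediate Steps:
T(F, v) = 4 + v + F³
-30 - 31*T(-3, 1*(-2)) = -30 - 31*(4 + 1*(-2) + (-3)³) = -30 - 31*(4 - 2 - 27) = -30 - 31*(-25) = -30 + 775 = 745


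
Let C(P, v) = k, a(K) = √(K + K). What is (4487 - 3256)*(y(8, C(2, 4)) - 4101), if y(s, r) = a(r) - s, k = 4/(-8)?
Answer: -5058179 + 1231*I ≈ -5.0582e+6 + 1231.0*I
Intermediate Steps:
k = -½ (k = 4*(-⅛) = -½ ≈ -0.50000)
a(K) = √2*√K (a(K) = √(2*K) = √2*√K)
C(P, v) = -½
y(s, r) = -s + √2*√r (y(s, r) = √2*√r - s = -s + √2*√r)
(4487 - 3256)*(y(8, C(2, 4)) - 4101) = (4487 - 3256)*((-1*8 + √2*√(-½)) - 4101) = 1231*((-8 + √2*(I*√2/2)) - 4101) = 1231*((-8 + I) - 4101) = 1231*(-4109 + I) = -5058179 + 1231*I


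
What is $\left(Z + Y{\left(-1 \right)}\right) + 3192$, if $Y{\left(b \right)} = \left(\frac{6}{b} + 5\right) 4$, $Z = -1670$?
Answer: $1518$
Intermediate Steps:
$Y{\left(b \right)} = 20 + \frac{24}{b}$ ($Y{\left(b \right)} = \left(5 + \frac{6}{b}\right) 4 = 20 + \frac{24}{b}$)
$\left(Z + Y{\left(-1 \right)}\right) + 3192 = \left(-1670 + \left(20 + \frac{24}{-1}\right)\right) + 3192 = \left(-1670 + \left(20 + 24 \left(-1\right)\right)\right) + 3192 = \left(-1670 + \left(20 - 24\right)\right) + 3192 = \left(-1670 - 4\right) + 3192 = -1674 + 3192 = 1518$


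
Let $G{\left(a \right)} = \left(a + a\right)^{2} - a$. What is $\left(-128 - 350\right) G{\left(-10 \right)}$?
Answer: $-195980$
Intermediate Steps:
$G{\left(a \right)} = - a + 4 a^{2}$ ($G{\left(a \right)} = \left(2 a\right)^{2} - a = 4 a^{2} - a = - a + 4 a^{2}$)
$\left(-128 - 350\right) G{\left(-10 \right)} = \left(-128 - 350\right) \left(- 10 \left(-1 + 4 \left(-10\right)\right)\right) = - 478 \left(- 10 \left(-1 - 40\right)\right) = - 478 \left(\left(-10\right) \left(-41\right)\right) = \left(-478\right) 410 = -195980$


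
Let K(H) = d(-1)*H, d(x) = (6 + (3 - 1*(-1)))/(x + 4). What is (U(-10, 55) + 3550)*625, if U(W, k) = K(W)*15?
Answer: 1906250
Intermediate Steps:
d(x) = 10/(4 + x) (d(x) = (6 + (3 + 1))/(4 + x) = (6 + 4)/(4 + x) = 10/(4 + x))
K(H) = 10*H/3 (K(H) = (10/(4 - 1))*H = (10/3)*H = (10*(⅓))*H = 10*H/3)
U(W, k) = 50*W (U(W, k) = (10*W/3)*15 = 50*W)
(U(-10, 55) + 3550)*625 = (50*(-10) + 3550)*625 = (-500 + 3550)*625 = 3050*625 = 1906250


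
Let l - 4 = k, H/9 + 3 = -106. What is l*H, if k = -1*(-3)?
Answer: -6867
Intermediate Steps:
H = -981 (H = -27 + 9*(-106) = -27 - 954 = -981)
k = 3
l = 7 (l = 4 + 3 = 7)
l*H = 7*(-981) = -6867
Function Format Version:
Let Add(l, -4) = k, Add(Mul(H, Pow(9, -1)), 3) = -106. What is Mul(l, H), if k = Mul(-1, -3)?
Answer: -6867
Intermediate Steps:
H = -981 (H = Add(-27, Mul(9, -106)) = Add(-27, -954) = -981)
k = 3
l = 7 (l = Add(4, 3) = 7)
Mul(l, H) = Mul(7, -981) = -6867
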